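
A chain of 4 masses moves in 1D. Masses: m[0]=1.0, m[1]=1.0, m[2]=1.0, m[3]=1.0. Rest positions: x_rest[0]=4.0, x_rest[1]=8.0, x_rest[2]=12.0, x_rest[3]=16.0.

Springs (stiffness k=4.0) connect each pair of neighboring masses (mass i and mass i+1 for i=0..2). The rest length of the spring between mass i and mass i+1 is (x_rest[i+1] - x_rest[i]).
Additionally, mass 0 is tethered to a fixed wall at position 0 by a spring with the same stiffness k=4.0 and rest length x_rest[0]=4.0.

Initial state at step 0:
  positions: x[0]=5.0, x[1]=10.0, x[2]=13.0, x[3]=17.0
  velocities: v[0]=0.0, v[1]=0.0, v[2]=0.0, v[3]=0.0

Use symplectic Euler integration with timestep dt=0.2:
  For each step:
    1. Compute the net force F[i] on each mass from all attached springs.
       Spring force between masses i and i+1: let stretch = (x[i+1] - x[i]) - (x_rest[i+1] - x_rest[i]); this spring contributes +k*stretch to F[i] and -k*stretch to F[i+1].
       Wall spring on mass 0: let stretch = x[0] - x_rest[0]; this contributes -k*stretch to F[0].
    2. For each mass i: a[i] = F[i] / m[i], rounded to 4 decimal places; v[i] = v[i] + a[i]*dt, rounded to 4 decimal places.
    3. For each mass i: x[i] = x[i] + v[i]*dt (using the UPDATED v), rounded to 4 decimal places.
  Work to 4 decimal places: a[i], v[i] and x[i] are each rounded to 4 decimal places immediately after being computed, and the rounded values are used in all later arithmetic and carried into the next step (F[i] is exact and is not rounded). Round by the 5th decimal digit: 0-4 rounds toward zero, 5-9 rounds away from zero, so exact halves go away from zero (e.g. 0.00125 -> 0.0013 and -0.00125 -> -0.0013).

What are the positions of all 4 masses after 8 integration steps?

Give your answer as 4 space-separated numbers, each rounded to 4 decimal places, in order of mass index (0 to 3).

Step 0: x=[5.0000 10.0000 13.0000 17.0000] v=[0.0000 0.0000 0.0000 0.0000]
Step 1: x=[5.0000 9.6800 13.1600 17.0000] v=[0.0000 -1.6000 0.8000 0.0000]
Step 2: x=[4.9488 9.1680 13.3776 17.0256] v=[-0.2560 -2.5600 1.0880 0.1280]
Step 3: x=[4.7809 8.6545 13.5053 17.1075] v=[-0.8397 -2.5677 0.6387 0.4096]
Step 4: x=[4.4678 8.2973 13.4333 17.2531] v=[-1.5655 -1.7859 -0.3602 0.7278]
Step 5: x=[4.0526 8.1492 13.1507 17.4275] v=[-2.0761 -0.7407 -1.4132 0.8720]
Step 6: x=[3.6444 8.1458 12.7521 17.5576] v=[-2.0409 -0.0168 -1.9930 0.6506]
Step 7: x=[3.3733 8.1592 12.3854 17.5588] v=[-1.3553 0.0671 -1.8336 0.0062]
Step 8: x=[3.3283 8.0831 12.1702 17.3723] v=[-0.2252 -0.3807 -1.0758 -0.9325]

Answer: 3.3283 8.0831 12.1702 17.3723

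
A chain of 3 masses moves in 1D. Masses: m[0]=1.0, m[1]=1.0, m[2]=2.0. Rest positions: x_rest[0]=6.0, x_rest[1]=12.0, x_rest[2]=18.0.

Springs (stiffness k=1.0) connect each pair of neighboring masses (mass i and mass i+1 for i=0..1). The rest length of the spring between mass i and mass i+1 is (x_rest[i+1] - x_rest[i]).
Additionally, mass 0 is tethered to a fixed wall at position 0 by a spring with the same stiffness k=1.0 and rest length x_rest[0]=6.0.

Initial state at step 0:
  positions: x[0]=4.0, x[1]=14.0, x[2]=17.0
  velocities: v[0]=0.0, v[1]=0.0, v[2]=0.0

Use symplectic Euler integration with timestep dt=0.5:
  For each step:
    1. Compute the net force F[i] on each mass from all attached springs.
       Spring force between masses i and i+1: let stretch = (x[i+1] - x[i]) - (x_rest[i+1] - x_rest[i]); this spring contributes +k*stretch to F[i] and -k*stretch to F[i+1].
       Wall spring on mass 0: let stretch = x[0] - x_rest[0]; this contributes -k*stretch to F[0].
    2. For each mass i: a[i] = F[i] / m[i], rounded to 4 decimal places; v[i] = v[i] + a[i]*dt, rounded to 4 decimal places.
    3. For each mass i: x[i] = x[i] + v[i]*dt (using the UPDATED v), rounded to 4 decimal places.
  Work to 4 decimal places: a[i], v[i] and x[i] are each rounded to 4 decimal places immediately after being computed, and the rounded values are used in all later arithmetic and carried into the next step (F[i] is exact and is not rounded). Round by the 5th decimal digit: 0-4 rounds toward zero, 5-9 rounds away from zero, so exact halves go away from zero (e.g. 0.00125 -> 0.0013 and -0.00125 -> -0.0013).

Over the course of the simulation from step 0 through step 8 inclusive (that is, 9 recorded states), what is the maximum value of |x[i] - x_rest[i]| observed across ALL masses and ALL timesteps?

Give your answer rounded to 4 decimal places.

Step 0: x=[4.0000 14.0000 17.0000] v=[0.0000 0.0000 0.0000]
Step 1: x=[5.5000 12.2500 17.3750] v=[3.0000 -3.5000 0.7500]
Step 2: x=[7.3125 10.0938 17.8594] v=[3.6250 -4.3125 0.9688]
Step 3: x=[7.9922 9.1836 18.1231] v=[1.3594 -1.8204 0.5274]
Step 4: x=[6.9717 10.2105 18.0194] v=[-2.0410 2.0537 -0.2075]
Step 5: x=[5.0180 12.3799 17.6895] v=[-3.9075 4.3388 -0.6598]
Step 6: x=[3.6502 14.0363 17.4459] v=[-2.7356 3.3127 -0.4872]
Step 7: x=[3.9664 13.9485 17.5261] v=[0.6324 -0.1756 0.1604]
Step 8: x=[5.7866 12.2596 17.9091] v=[3.6403 -3.3779 0.7660]
Max displacement = 2.8164

Answer: 2.8164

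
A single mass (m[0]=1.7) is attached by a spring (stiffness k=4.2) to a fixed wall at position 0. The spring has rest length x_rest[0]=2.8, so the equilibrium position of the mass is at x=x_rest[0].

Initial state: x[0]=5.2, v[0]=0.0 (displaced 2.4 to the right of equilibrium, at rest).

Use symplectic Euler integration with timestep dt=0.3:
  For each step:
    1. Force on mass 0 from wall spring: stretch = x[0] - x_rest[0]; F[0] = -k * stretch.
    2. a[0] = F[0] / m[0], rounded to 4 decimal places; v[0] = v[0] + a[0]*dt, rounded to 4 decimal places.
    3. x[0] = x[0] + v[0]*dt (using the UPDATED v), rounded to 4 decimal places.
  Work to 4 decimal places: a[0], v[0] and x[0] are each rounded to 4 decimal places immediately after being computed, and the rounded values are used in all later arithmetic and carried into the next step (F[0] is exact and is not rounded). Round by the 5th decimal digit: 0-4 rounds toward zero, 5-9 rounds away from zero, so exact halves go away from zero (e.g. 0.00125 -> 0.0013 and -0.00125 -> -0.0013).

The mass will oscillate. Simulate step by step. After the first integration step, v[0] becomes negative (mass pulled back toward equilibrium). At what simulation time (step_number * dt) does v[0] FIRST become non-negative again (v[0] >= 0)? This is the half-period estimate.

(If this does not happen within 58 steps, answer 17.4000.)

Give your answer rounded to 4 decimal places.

Step 0: x=[5.2000] v=[0.0000]
Step 1: x=[4.6664] v=[-1.7788]
Step 2: x=[3.7178] v=[-3.1621]
Step 3: x=[2.5651] v=[-3.8424]
Step 4: x=[1.4646] v=[-3.6683]
Step 5: x=[0.6611] v=[-2.6785]
Step 6: x=[0.3331] v=[-1.0932]
Step 7: x=[0.5537] v=[0.7352]
First v>=0 after going negative at step 7, time=2.1000

Answer: 2.1000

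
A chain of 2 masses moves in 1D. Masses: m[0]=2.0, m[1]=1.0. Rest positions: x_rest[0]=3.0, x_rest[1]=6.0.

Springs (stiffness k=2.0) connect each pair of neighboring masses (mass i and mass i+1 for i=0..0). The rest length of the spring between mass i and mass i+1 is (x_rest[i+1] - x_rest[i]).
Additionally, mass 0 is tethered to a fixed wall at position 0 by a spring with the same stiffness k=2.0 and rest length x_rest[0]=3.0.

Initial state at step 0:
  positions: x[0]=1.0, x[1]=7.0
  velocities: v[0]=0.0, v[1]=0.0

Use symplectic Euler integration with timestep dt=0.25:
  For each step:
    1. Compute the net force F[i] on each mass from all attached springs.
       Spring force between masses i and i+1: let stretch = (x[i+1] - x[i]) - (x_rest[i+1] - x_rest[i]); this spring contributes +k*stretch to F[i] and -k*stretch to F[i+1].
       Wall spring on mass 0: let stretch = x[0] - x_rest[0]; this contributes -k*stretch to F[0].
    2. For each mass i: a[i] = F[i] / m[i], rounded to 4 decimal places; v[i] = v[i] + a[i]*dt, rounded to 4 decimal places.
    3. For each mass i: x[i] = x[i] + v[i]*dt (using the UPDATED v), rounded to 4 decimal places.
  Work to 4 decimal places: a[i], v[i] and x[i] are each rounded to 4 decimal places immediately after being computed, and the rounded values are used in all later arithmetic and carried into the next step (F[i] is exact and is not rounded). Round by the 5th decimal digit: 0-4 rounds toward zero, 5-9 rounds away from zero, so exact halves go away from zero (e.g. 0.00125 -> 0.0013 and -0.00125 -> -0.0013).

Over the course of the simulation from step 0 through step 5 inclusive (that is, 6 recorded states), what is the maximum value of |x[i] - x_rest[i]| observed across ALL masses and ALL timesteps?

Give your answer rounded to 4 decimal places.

Answer: 2.1019

Derivation:
Step 0: x=[1.0000 7.0000] v=[0.0000 0.0000]
Step 1: x=[1.3125 6.6250] v=[1.2500 -1.5000]
Step 2: x=[1.8750 5.9609] v=[2.2500 -2.6563]
Step 3: x=[2.5757 5.1611] v=[2.8027 -3.1993]
Step 4: x=[3.2770 4.4131] v=[2.8051 -2.9920]
Step 5: x=[3.8445 3.8981] v=[2.2699 -2.0601]
Max displacement = 2.1019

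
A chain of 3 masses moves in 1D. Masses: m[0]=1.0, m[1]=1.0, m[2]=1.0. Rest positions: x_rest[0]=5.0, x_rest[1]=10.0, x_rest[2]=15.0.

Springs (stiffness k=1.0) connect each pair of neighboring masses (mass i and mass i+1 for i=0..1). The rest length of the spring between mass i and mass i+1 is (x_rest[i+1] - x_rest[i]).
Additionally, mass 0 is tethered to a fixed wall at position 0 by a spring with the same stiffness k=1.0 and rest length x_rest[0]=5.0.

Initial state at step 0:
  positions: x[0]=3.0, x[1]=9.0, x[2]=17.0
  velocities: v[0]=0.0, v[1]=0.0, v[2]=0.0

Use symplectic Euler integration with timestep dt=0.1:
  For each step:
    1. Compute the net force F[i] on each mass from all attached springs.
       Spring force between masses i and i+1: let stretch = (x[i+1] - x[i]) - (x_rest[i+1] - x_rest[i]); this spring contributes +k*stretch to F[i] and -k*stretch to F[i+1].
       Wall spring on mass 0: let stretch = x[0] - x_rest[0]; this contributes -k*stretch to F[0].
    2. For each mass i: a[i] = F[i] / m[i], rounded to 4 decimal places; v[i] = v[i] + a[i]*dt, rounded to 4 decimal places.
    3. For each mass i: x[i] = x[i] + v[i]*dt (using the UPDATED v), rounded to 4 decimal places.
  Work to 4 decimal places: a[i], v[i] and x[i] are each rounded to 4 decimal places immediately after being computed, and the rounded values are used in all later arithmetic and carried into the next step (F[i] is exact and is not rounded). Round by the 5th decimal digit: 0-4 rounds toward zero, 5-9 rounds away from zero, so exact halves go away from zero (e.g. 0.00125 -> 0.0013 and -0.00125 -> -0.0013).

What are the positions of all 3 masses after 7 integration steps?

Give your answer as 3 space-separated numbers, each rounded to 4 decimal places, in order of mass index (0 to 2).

Step 0: x=[3.0000 9.0000 17.0000] v=[0.0000 0.0000 0.0000]
Step 1: x=[3.0300 9.0200 16.9700] v=[0.3000 0.2000 -0.3000]
Step 2: x=[3.0896 9.0596 16.9105] v=[0.5960 0.3960 -0.5950]
Step 3: x=[3.1780 9.1180 16.8225] v=[0.8840 0.5841 -0.8801]
Step 4: x=[3.2940 9.1941 16.7074] v=[1.1602 0.7606 -1.1506]
Step 5: x=[3.4361 9.2863 16.5672] v=[1.4208 0.9219 -1.4019]
Step 6: x=[3.6023 9.3928 16.4042] v=[1.6622 1.0650 -1.6300]
Step 7: x=[3.7904 9.5115 16.2211] v=[1.8810 1.1871 -1.8311]

Answer: 3.7904 9.5115 16.2211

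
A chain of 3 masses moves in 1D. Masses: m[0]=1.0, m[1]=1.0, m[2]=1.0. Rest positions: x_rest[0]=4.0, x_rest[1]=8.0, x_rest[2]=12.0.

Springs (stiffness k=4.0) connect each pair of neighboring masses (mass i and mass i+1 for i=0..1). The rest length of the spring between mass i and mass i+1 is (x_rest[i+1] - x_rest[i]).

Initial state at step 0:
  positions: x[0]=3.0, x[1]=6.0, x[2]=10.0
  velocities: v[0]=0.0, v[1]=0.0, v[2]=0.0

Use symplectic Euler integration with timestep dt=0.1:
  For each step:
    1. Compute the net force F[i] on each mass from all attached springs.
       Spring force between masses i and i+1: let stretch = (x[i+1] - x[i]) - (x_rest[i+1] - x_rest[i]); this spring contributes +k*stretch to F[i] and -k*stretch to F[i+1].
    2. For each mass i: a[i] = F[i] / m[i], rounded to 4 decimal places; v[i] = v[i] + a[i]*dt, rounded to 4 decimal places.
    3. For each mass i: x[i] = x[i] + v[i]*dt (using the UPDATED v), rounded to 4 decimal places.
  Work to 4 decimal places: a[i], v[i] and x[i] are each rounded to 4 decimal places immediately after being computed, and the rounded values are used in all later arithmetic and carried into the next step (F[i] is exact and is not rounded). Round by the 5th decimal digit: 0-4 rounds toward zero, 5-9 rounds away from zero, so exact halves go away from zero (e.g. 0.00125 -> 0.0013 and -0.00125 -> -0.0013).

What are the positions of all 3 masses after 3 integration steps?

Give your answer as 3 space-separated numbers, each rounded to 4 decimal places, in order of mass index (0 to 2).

Step 0: x=[3.0000 6.0000 10.0000] v=[0.0000 0.0000 0.0000]
Step 1: x=[2.9600 6.0400 10.0000] v=[-0.4000 0.4000 0.0000]
Step 2: x=[2.8832 6.1152 10.0016] v=[-0.7680 0.7520 0.0160]
Step 3: x=[2.7757 6.2166 10.0077] v=[-1.0752 1.0138 0.0614]

Answer: 2.7757 6.2166 10.0077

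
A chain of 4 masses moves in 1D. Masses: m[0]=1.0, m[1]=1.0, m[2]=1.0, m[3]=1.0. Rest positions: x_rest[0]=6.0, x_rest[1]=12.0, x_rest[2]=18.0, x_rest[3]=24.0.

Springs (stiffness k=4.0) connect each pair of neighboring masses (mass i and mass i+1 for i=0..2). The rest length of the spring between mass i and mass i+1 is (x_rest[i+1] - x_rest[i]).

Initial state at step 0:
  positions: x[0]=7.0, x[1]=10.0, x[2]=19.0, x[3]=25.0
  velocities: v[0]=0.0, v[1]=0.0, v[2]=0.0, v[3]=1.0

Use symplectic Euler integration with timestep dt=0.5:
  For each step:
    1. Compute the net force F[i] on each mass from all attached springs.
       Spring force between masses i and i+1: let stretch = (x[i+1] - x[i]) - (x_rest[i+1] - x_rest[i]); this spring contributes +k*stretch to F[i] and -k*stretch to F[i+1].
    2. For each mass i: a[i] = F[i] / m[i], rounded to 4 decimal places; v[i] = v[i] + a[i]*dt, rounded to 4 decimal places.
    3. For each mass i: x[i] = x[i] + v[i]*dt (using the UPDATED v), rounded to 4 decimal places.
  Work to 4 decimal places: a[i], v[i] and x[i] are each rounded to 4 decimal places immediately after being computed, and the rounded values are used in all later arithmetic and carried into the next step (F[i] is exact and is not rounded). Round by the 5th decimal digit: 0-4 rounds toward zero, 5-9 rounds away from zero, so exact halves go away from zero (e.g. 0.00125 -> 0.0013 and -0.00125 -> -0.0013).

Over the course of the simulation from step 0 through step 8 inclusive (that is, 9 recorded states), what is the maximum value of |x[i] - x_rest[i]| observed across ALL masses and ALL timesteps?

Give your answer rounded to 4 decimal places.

Answer: 5.0000

Derivation:
Step 0: x=[7.0000 10.0000 19.0000 25.0000] v=[0.0000 0.0000 0.0000 1.0000]
Step 1: x=[4.0000 16.0000 16.0000 25.5000] v=[-6.0000 12.0000 -6.0000 1.0000]
Step 2: x=[7.0000 10.0000 22.5000 22.5000] v=[6.0000 -12.0000 13.0000 -6.0000]
Step 3: x=[7.0000 13.5000 16.5000 25.5000] v=[0.0000 7.0000 -12.0000 6.0000]
Step 4: x=[7.5000 13.5000 16.5000 25.5000] v=[1.0000 0.0000 0.0000 0.0000]
Step 5: x=[8.0000 10.5000 22.5000 22.5000] v=[1.0000 -6.0000 12.0000 -6.0000]
Step 6: x=[5.0000 17.0000 16.5000 25.5000] v=[-6.0000 13.0000 -12.0000 6.0000]
Step 7: x=[8.0000 11.0000 20.0000 25.5000] v=[6.0000 -12.0000 7.0000 0.0000]
Step 8: x=[8.0000 11.0000 20.0000 26.0000] v=[0.0000 0.0000 0.0000 1.0000]
Max displacement = 5.0000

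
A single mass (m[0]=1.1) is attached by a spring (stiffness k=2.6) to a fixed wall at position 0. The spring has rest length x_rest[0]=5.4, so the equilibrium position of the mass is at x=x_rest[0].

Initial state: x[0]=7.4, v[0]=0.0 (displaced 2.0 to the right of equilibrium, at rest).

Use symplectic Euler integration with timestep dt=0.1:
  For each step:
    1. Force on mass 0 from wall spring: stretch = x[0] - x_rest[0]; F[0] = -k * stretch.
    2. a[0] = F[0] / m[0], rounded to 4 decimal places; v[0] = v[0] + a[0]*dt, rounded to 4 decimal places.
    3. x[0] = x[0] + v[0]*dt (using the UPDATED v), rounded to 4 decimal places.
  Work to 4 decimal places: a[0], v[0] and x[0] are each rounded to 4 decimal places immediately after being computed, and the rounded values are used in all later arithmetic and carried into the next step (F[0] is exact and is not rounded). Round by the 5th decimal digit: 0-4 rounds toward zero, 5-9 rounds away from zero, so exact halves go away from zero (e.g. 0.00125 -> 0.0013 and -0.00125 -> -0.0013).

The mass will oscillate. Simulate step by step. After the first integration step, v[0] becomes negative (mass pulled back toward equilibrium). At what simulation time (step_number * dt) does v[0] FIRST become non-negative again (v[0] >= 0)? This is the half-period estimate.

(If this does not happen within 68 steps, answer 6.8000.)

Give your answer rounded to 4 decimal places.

Step 0: x=[7.4000] v=[0.0000]
Step 1: x=[7.3527] v=[-0.4727]
Step 2: x=[7.2593] v=[-0.9343]
Step 3: x=[7.1219] v=[-1.3738]
Step 4: x=[6.9438] v=[-1.7808]
Step 5: x=[6.7292] v=[-2.1457]
Step 6: x=[6.4832] v=[-2.4599]
Step 7: x=[6.2116] v=[-2.7159]
Step 8: x=[5.9208] v=[-2.9077]
Step 9: x=[5.6177] v=[-3.0308]
Step 10: x=[5.3095] v=[-3.0823]
Step 11: x=[5.0034] v=[-3.0609]
Step 12: x=[4.7067] v=[-2.9672]
Step 13: x=[4.4264] v=[-2.8033]
Step 14: x=[4.1691] v=[-2.5732]
Step 15: x=[3.9409] v=[-2.2823]
Step 16: x=[3.7472] v=[-1.9374]
Step 17: x=[3.5925] v=[-1.5467]
Step 18: x=[3.4806] v=[-1.1195]
Step 19: x=[3.4140] v=[-0.6658]
Step 20: x=[3.3944] v=[-0.1964]
Step 21: x=[3.4222] v=[0.2777]
First v>=0 after going negative at step 21, time=2.1000

Answer: 2.1000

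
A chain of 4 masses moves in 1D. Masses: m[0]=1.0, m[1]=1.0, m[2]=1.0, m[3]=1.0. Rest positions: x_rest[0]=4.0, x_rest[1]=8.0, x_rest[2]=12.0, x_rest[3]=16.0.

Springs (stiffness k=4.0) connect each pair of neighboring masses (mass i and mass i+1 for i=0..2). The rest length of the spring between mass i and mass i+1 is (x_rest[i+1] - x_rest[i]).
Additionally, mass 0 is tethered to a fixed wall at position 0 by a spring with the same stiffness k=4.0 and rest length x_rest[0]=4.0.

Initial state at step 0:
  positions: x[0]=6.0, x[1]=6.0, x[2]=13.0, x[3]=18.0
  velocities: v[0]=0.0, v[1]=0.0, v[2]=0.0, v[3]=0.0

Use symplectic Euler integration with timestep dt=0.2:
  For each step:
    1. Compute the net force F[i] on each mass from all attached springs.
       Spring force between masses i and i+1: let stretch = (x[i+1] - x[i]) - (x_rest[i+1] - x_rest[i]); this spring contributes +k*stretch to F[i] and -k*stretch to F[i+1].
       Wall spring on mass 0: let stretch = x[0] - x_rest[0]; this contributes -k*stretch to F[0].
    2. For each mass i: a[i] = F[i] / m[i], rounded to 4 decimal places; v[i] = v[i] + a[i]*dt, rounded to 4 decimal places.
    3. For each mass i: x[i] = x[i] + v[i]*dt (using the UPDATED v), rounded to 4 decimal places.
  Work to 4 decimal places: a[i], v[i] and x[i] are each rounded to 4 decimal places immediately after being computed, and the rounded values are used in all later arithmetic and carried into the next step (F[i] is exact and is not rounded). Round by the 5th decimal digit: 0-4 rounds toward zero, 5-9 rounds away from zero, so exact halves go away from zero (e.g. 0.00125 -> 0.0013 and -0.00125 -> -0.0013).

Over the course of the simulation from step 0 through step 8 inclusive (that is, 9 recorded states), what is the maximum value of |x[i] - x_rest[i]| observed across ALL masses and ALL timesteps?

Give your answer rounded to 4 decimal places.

Step 0: x=[6.0000 6.0000 13.0000 18.0000] v=[0.0000 0.0000 0.0000 0.0000]
Step 1: x=[5.0400 7.1200 12.6800 17.8400] v=[-4.8000 5.6000 -1.6000 -0.8000]
Step 2: x=[3.6064 8.7968 12.2960 17.4944] v=[-7.1680 8.3840 -1.9200 -1.7280]
Step 3: x=[2.4262 10.2030 12.1839 16.9571] v=[-5.9008 7.0310 -0.5606 -2.6867]
Step 4: x=[2.1021 10.6819 12.5185 16.2960] v=[-1.6203 2.3943 1.6732 -3.3053]
Step 5: x=[2.8145 10.0818 13.1637 15.6705] v=[3.5619 -3.0003 3.2259 -3.1273]
Step 6: x=[4.2393 8.8121 13.7169 15.2840] v=[7.1241 -6.3486 2.7658 -1.9327]
Step 7: x=[5.7175 7.5955 13.7360 15.2867] v=[7.3909 -6.0830 0.0956 0.0136]
Step 8: x=[6.5814 7.0609 13.0208 15.6813] v=[4.3193 -2.6730 -3.5762 1.9730]
Max displacement = 2.6819

Answer: 2.6819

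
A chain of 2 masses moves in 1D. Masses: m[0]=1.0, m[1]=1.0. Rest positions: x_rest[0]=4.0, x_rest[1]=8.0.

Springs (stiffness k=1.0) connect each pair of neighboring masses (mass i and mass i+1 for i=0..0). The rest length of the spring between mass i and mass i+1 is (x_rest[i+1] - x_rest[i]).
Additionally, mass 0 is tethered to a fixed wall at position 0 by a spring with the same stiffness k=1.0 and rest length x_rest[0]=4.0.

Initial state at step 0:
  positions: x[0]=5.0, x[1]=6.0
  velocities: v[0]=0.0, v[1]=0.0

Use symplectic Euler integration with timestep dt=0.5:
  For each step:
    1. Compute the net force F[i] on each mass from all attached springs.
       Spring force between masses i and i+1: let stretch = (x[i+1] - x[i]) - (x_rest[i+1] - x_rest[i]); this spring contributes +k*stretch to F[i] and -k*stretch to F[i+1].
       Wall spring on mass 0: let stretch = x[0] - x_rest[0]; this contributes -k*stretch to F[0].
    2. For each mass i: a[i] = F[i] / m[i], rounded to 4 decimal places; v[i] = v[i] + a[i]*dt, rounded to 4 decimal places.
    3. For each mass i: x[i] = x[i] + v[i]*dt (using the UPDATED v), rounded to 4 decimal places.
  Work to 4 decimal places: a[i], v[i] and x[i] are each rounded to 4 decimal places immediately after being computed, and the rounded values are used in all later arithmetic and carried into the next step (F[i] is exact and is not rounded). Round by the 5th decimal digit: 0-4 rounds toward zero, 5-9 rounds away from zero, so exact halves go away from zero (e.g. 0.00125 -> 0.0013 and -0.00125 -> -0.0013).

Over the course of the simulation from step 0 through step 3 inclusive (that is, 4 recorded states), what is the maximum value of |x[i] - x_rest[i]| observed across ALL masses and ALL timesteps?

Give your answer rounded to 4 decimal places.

Step 0: x=[5.0000 6.0000] v=[0.0000 0.0000]
Step 1: x=[4.0000 6.7500] v=[-2.0000 1.5000]
Step 2: x=[2.6875 7.8125] v=[-2.6250 2.1250]
Step 3: x=[1.9844 8.5938] v=[-1.4063 1.5625]
Max displacement = 2.0156

Answer: 2.0156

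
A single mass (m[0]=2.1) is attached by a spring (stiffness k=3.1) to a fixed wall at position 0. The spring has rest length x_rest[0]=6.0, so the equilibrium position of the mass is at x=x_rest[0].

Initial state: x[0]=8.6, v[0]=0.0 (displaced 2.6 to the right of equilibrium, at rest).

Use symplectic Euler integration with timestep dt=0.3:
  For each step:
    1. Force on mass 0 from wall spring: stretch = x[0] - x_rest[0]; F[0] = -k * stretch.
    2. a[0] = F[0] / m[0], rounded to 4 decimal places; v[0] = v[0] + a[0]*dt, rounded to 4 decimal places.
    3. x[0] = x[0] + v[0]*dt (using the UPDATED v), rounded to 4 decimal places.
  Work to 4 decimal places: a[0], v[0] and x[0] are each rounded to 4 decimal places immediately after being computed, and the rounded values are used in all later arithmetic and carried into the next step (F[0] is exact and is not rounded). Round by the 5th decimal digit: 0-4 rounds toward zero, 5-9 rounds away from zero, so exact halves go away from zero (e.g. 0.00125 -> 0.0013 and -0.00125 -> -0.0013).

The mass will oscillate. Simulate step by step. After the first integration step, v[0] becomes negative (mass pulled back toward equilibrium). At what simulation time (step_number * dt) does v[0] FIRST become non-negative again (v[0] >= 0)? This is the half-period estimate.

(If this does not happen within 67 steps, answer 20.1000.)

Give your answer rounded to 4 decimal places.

Answer: 2.7000

Derivation:
Step 0: x=[8.6000] v=[0.0000]
Step 1: x=[8.2546] v=[-1.1514]
Step 2: x=[7.6096] v=[-2.1499]
Step 3: x=[6.7508] v=[-2.8627]
Step 4: x=[5.7922] v=[-3.1952]
Step 5: x=[4.8612] v=[-3.1032]
Step 6: x=[4.0815] v=[-2.5989]
Step 7: x=[3.5567] v=[-1.7493]
Step 8: x=[3.3565] v=[-0.6673]
Step 9: x=[3.5075] v=[0.5034]
First v>=0 after going negative at step 9, time=2.7000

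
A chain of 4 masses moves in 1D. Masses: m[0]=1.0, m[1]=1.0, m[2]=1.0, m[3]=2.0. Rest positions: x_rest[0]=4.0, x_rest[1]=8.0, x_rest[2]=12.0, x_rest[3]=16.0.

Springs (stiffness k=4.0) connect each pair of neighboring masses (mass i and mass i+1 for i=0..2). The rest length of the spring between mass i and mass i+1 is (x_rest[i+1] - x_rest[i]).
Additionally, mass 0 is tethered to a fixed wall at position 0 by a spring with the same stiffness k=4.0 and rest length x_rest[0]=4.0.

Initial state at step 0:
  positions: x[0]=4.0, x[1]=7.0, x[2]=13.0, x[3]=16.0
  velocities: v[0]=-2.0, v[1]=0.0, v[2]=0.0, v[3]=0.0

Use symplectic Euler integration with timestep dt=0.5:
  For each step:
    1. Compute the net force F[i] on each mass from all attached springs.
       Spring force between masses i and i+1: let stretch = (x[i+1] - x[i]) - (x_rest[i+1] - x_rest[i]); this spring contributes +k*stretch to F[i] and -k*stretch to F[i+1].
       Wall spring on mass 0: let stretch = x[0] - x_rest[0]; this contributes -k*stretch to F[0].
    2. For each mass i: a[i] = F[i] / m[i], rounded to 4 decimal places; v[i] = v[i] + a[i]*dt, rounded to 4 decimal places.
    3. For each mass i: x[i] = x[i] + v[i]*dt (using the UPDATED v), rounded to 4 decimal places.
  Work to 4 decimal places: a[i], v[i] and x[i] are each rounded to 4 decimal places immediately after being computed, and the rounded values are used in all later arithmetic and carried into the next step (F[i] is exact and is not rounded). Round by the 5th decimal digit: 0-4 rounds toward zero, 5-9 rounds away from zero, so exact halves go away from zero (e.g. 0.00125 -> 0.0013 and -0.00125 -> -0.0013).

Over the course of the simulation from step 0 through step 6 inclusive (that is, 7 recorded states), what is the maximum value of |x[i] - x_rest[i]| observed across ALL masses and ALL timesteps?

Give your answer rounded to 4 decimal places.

Step 0: x=[4.0000 7.0000 13.0000 16.0000] v=[-2.0000 0.0000 0.0000 0.0000]
Step 1: x=[2.0000 10.0000 10.0000 16.5000] v=[-4.0000 6.0000 -6.0000 1.0000]
Step 2: x=[6.0000 5.0000 13.5000 15.7500] v=[8.0000 -10.0000 7.0000 -1.5000]
Step 3: x=[3.0000 9.5000 10.7500 15.8750] v=[-6.0000 9.0000 -5.5000 0.2500]
Step 4: x=[3.5000 8.7500 11.8750 15.4375] v=[1.0000 -1.5000 2.2500 -0.8750]
Step 5: x=[5.7500 5.8750 13.4375 15.2188] v=[4.5000 -5.7500 3.1250 -0.4375]
Step 6: x=[2.3750 10.4375 9.2188 16.1094] v=[-6.7500 9.1250 -8.4374 1.7812]
Max displacement = 3.0000

Answer: 3.0000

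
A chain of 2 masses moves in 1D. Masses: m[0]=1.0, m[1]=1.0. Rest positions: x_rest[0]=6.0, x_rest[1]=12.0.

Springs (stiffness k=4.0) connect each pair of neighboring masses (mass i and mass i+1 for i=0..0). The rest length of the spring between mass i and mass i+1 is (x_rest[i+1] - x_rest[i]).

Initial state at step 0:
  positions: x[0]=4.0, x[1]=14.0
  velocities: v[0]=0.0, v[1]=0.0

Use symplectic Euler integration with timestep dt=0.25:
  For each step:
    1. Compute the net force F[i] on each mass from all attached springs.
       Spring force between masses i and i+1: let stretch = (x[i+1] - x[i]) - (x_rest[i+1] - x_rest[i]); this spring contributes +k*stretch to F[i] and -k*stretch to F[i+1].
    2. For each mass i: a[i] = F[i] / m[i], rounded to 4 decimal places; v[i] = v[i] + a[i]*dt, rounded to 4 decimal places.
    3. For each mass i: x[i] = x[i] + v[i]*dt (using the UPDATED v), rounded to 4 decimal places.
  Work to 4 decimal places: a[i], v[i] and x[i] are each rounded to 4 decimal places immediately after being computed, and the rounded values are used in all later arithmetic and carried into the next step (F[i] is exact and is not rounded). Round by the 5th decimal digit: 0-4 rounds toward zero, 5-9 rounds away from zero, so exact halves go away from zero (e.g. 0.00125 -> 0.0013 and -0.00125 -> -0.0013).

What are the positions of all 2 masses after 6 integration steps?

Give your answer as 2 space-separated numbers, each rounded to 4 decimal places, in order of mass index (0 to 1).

Answer: 6.0313 11.9688

Derivation:
Step 0: x=[4.0000 14.0000] v=[0.0000 0.0000]
Step 1: x=[5.0000 13.0000] v=[4.0000 -4.0000]
Step 2: x=[6.5000 11.5000] v=[6.0000 -6.0000]
Step 3: x=[7.7500 10.2500] v=[5.0000 -5.0000]
Step 4: x=[8.1250 9.8750] v=[1.5000 -1.5000]
Step 5: x=[7.4375 10.5625] v=[-2.7500 2.7500]
Step 6: x=[6.0313 11.9688] v=[-5.6250 5.6250]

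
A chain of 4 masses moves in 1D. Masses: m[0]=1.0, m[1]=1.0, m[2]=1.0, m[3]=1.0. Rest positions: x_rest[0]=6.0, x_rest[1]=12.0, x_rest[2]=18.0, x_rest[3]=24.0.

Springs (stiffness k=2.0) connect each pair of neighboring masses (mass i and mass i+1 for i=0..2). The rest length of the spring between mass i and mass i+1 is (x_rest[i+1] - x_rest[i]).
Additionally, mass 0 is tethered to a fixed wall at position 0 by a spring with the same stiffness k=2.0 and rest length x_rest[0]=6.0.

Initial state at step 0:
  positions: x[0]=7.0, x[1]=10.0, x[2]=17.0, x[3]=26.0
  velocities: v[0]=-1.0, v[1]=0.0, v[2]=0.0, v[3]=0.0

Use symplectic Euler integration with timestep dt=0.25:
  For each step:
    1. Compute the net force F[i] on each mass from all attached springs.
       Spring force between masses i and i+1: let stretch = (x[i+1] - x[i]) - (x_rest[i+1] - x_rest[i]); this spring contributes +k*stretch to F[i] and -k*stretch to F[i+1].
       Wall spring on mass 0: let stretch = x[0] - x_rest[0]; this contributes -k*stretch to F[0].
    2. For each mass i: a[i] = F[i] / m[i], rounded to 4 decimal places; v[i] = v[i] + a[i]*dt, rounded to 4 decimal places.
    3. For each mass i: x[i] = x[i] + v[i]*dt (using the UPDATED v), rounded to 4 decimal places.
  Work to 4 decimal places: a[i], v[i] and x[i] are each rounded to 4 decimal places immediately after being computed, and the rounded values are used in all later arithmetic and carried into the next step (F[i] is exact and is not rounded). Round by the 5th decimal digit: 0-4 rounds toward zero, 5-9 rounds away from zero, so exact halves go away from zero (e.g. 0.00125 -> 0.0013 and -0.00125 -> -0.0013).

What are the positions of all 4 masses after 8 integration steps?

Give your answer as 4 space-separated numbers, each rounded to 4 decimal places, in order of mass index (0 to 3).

Answer: 7.3056 12.2458 18.1616 22.7365

Derivation:
Step 0: x=[7.0000 10.0000 17.0000 26.0000] v=[-1.0000 0.0000 0.0000 0.0000]
Step 1: x=[6.2500 10.5000 17.2500 25.6250] v=[-3.0000 2.0000 1.0000 -1.5000]
Step 2: x=[5.2500 11.3125 17.7031 24.9531] v=[-4.0000 3.2500 1.8125 -2.6875]
Step 3: x=[4.3516 12.1660 18.2637 24.1250] v=[-3.5938 3.4141 2.2422 -3.3125]
Step 4: x=[3.8860 12.8050 18.7947 23.3142] v=[-1.8624 2.5558 2.1240 -3.2432]
Step 5: x=[4.0495 13.0778 19.1419 22.6885] v=[0.6541 1.0912 1.3889 -2.5030]
Step 6: x=[4.8354 12.9801 19.1745 22.3694] v=[3.1435 -0.3909 0.1302 -1.2763]
Step 7: x=[6.0350 12.6386 18.8321 22.4010] v=[4.7982 -1.3661 -1.3696 0.1263]
Step 8: x=[7.3056 12.2458 18.1616 22.7365] v=[5.0825 -1.5712 -2.6819 1.3419]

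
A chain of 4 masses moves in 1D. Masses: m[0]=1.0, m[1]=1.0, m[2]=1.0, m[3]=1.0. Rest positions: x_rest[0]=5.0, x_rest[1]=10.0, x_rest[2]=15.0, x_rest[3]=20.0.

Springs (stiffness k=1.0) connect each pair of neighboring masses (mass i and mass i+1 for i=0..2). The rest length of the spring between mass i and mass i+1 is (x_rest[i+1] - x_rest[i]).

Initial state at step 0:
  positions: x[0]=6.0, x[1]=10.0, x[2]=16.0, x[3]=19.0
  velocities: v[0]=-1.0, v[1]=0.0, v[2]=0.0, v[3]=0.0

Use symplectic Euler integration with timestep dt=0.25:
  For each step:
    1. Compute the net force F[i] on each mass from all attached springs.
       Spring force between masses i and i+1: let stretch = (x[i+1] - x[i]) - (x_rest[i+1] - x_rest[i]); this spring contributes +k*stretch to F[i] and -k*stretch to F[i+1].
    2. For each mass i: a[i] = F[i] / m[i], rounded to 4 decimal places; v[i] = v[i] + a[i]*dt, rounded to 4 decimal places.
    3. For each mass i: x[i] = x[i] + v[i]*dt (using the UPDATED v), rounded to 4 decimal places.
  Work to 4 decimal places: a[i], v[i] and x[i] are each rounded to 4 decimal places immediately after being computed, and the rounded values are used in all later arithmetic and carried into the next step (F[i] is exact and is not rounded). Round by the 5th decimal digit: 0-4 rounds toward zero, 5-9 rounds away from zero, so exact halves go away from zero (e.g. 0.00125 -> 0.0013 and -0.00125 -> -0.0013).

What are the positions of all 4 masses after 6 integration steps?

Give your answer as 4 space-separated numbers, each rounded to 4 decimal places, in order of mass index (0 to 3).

Step 0: x=[6.0000 10.0000 16.0000 19.0000] v=[-1.0000 0.0000 0.0000 0.0000]
Step 1: x=[5.6875 10.1250 15.8125 19.1250] v=[-1.2500 0.5000 -0.7500 0.5000]
Step 2: x=[5.3399 10.3281 15.4766 19.3555] v=[-1.3906 0.8125 -1.3438 0.9219]
Step 3: x=[4.9915 10.5413 15.0613 19.6561] v=[-1.3936 0.8526 -1.6612 1.2022]
Step 4: x=[4.6775 10.6901 14.6507 19.9820] v=[-1.2562 0.5952 -1.6425 1.3035]
Step 5: x=[4.4267 10.7107 14.3258 20.2872] v=[-1.0031 0.0822 -1.2998 1.2207]
Step 6: x=[4.2562 10.5645 14.1475 20.5323] v=[-0.6821 -0.5850 -0.7132 0.9804]

Answer: 4.2562 10.5645 14.1475 20.5323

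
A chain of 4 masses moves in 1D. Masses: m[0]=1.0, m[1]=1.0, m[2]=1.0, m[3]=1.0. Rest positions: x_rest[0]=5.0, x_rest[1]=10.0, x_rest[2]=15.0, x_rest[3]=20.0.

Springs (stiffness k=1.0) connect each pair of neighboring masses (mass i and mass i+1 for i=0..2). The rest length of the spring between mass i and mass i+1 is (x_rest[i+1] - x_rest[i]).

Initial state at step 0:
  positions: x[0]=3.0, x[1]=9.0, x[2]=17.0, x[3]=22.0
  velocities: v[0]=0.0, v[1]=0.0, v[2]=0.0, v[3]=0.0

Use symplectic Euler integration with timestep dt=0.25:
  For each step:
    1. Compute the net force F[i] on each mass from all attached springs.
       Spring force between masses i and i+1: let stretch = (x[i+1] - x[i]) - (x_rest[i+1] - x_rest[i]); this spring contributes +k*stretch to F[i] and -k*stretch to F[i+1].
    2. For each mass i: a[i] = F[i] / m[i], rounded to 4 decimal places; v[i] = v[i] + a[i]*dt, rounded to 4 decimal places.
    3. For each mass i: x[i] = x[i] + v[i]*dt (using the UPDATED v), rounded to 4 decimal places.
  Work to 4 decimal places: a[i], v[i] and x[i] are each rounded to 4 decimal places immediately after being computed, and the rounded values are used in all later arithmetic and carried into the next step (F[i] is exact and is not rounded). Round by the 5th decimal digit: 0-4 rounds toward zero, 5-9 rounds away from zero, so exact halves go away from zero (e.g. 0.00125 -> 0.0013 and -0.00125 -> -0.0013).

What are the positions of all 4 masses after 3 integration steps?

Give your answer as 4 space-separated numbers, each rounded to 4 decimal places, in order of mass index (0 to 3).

Answer: 3.3928 9.6380 16.0252 21.9441

Derivation:
Step 0: x=[3.0000 9.0000 17.0000 22.0000] v=[0.0000 0.0000 0.0000 0.0000]
Step 1: x=[3.0625 9.1250 16.8125 22.0000] v=[0.2500 0.5000 -0.7500 0.0000]
Step 2: x=[3.1914 9.3516 16.4688 21.9883] v=[0.5156 0.9063 -1.3750 -0.0469]
Step 3: x=[3.3928 9.6380 16.0252 21.9441] v=[0.8057 1.1456 -1.7744 -0.1768]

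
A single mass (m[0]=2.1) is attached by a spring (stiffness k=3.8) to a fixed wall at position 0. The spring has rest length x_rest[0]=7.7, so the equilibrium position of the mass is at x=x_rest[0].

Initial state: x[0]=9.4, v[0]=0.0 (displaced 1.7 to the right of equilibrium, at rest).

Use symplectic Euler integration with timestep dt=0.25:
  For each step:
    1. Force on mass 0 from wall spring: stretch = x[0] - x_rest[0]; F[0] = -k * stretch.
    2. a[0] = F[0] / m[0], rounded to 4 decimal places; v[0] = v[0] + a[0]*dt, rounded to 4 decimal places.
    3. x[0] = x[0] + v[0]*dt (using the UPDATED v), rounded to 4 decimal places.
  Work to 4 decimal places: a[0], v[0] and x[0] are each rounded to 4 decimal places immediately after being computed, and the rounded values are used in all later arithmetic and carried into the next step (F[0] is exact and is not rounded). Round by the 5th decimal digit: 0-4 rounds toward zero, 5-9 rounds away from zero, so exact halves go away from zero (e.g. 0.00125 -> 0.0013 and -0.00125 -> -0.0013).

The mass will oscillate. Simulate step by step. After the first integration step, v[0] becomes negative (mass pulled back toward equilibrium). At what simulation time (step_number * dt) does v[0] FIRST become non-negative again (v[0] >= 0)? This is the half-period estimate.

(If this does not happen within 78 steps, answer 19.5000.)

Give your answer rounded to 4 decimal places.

Answer: 2.5000

Derivation:
Step 0: x=[9.4000] v=[0.0000]
Step 1: x=[9.2077] v=[-0.7691]
Step 2: x=[8.8449] v=[-1.4512]
Step 3: x=[8.3526] v=[-1.9691]
Step 4: x=[7.7865] v=[-2.2643]
Step 5: x=[7.2107] v=[-2.3034]
Step 6: x=[6.6902] v=[-2.0821]
Step 7: x=[6.2839] v=[-1.6253]
Step 8: x=[6.0377] v=[-0.9847]
Step 9: x=[5.9795] v=[-0.2327]
Step 10: x=[6.1159] v=[0.5456]
First v>=0 after going negative at step 10, time=2.5000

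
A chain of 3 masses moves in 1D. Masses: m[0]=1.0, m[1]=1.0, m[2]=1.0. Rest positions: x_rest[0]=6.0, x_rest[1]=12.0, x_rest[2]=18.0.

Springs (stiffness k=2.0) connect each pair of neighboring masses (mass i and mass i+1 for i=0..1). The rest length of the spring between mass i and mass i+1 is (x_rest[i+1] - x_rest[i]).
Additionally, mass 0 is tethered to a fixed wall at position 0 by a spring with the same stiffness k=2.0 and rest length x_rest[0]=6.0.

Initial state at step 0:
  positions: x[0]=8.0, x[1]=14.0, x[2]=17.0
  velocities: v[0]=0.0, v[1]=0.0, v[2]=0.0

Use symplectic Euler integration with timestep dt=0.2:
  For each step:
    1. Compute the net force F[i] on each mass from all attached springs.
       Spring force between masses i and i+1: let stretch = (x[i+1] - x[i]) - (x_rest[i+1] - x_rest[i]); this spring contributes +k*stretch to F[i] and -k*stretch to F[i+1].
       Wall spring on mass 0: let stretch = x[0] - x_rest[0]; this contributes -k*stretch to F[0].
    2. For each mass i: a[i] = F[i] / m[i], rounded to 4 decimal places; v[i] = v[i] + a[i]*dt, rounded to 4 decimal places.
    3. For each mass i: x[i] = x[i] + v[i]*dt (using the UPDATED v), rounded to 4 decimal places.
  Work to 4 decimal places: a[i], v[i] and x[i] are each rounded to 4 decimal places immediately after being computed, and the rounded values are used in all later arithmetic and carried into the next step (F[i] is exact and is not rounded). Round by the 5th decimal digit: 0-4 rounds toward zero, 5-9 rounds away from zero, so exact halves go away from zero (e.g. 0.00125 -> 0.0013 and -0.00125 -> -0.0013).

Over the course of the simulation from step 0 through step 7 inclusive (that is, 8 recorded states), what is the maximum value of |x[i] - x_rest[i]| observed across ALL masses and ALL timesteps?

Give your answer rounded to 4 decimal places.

Answer: 2.0813

Derivation:
Step 0: x=[8.0000 14.0000 17.0000] v=[0.0000 0.0000 0.0000]
Step 1: x=[7.8400 13.7600 17.2400] v=[-0.8000 -1.2000 1.2000]
Step 2: x=[7.5264 13.3248 17.6816] v=[-1.5680 -2.1760 2.2080]
Step 3: x=[7.0746 12.7743 18.2547] v=[-2.2592 -2.7526 2.8653]
Step 4: x=[6.5128 12.2062 18.8693] v=[-2.8092 -2.8403 3.0731]
Step 5: x=[5.8854 11.7157 19.4309] v=[-3.1370 -2.4524 2.8079]
Step 6: x=[5.2536 11.3760 19.8553] v=[-3.1590 -1.6984 2.1218]
Step 7: x=[4.6913 11.2249 20.0813] v=[-2.8115 -0.7556 1.1301]
Max displacement = 2.0813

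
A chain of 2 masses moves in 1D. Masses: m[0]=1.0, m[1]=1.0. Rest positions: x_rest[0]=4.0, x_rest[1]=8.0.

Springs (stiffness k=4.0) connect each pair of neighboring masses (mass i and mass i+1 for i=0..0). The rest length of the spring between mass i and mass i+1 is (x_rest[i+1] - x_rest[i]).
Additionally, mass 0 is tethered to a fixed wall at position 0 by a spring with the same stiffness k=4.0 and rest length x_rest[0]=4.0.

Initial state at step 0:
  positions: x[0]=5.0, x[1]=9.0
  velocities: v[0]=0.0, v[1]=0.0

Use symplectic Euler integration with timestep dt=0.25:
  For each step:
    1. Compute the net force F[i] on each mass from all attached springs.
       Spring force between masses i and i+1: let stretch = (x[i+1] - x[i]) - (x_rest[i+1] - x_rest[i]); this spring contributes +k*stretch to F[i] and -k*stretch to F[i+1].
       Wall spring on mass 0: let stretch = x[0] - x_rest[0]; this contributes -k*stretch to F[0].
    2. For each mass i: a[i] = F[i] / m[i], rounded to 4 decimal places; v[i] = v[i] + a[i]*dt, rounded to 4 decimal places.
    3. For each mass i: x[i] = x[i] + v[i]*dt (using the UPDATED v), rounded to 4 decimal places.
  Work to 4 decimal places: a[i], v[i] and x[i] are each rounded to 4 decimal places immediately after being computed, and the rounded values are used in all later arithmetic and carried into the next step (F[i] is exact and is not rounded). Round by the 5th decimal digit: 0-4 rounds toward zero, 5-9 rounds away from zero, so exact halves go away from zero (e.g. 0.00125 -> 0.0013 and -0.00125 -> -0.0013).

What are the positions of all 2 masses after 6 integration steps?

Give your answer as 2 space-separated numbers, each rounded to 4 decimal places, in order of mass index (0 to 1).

Answer: 3.8792 7.3684

Derivation:
Step 0: x=[5.0000 9.0000] v=[0.0000 0.0000]
Step 1: x=[4.7500 9.0000] v=[-1.0000 0.0000]
Step 2: x=[4.3750 8.9375] v=[-1.5000 -0.2500]
Step 3: x=[4.0469 8.7344] v=[-1.3125 -0.8125]
Step 4: x=[3.8789 8.3594] v=[-0.6719 -1.5000]
Step 5: x=[3.8613 7.8643] v=[-0.0703 -1.9805]
Step 6: x=[3.8792 7.3684] v=[0.0714 -1.9835]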